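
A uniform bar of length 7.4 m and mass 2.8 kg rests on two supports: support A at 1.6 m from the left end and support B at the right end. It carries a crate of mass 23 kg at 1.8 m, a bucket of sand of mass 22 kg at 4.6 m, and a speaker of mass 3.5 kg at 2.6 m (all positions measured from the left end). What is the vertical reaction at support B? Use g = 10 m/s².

About support A:
Beam weight: 2.8 × 10 = 28 N down at 3.7 m → arm 2.1 m, τ = 28 × 2.1 = 58.8 N·m clockwise.
Crate: 23 × 10 = 230 N down at 1.8 m → arm 0.2 m, τ = 230 × 0.2 = 46 N·m clockwise.
Bucket of sand: 22 × 10 = 220 N down at 4.6 m → arm 3 m, τ = 220 × 3 = 660 N·m clockwise.
Speaker: 3.5 × 10 = 35 N down at 2.6 m → arm 1 m, τ = 35 × 1 = 35 N·m clockwise.
Net load moment about support A = 799.8 N·m clockwise.
Reaction R at support B is upward at 7.4 m, arm 5.8 m → moment R × 5.8 counterclockwise.
For rotational equilibrium, R × 5.8 = 799.8, so R = 138 N.

R_B ≈ 138 N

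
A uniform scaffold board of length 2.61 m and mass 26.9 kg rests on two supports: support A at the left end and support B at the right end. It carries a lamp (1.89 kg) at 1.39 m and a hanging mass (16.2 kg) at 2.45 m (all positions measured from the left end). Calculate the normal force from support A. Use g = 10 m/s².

Taking torques about support B:
Beam weight: 26.9 × 10 = 269 N down at 1.305 m → arm 1.305 m, τ = 269 × 1.305 = 351 N·m counterclockwise.
Lamp: 1.89 × 10 = 18.9 N down at 1.39 m → arm 1.22 m, τ = 18.9 × 1.22 = 23.06 N·m counterclockwise.
Hanging mass: 16.2 × 10 = 162 N down at 2.45 m → arm 0.16 m, τ = 162 × 0.16 = 25.92 N·m counterclockwise.
Net load moment about support B = 400 N·m counterclockwise.
Reaction R at support A is upward at 0 m, arm 2.61 m → moment R × 2.61 clockwise.
Balancing moments: R × 2.61 = 400, giving R = 153 N.

R_A ≈ 153 N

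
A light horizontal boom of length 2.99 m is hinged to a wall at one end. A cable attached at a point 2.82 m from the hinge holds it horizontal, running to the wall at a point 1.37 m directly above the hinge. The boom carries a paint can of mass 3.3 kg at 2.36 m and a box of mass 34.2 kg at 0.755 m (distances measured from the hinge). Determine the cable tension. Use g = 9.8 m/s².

T ≈ 267 N

About the hinge:
Paint can: 3.3 × 9.8 = 32.34 N down at 2.36 m → arm 2.36 m, τ = 32.34 × 2.36 = 76.32 N·m clockwise.
Box: 34.2 × 9.8 = 335.2 N down at 0.755 m → arm 0.755 m, τ = 335.2 × 0.755 = 253.1 N·m clockwise.
Total clockwise load moment = 329.4 N·m.
The cable tension T acts at 2.82 m; only its component perpendicular to the boom, T sinθ, produces torque. sinθ = h/√(h²+d²) = 1.37/√(1.37²+2.82²) = 0.437.
Balancing moments: T × 2.82 × 0.437 = 329.4, giving T = 329.4 / 1.232 = 267 N.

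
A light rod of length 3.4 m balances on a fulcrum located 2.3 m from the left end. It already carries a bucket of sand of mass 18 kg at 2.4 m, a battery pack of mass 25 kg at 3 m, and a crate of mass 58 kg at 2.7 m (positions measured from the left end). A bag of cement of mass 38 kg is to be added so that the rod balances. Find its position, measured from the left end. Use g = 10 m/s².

Sum moments about the fulcrum (at 2.3 m from the left end) (the support reaction has zero arm there).
Bucket of sand: 18 × 10 = 180 N down at 2.4 m → arm 0.1 m, τ = 180 × 0.1 = 18 N·m clockwise.
Battery pack: 25 × 10 = 250 N down at 3 m → arm 0.7 m, τ = 250 × 0.7 = 175 N·m clockwise.
Crate: 58 × 10 = 580 N down at 2.7 m → arm 0.4 m, τ = 580 × 0.4 = 232 N·m clockwise.
Net moment of existing loads = 425 N·m clockwise.
The bag of cement weighs 38 × 10 = 380 N and must supply an equal counterclockwise moment, so its lever arm about the fulcrum is 425 / 380 = 1.12 m.
That puts it at 2.3 − 1.12 = 1.18 m from the left end.

x ≈ 1.18 m from the left end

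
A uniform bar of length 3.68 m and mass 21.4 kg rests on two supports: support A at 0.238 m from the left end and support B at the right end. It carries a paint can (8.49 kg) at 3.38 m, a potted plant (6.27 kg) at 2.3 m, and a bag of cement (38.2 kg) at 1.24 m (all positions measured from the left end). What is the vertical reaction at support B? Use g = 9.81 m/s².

Take moments about support A.
Beam weight: 21.4 × 9.81 = 209.9 N down at 1.84 m → arm 1.602 m, τ = 209.9 × 1.602 = 336.3 N·m clockwise.
Paint can: 8.49 × 9.81 = 83.29 N down at 3.38 m → arm 3.142 m, τ = 83.29 × 3.142 = 261.7 N·m clockwise.
Potted plant: 6.27 × 9.81 = 61.51 N down at 2.3 m → arm 2.062 m, τ = 61.51 × 2.062 = 126.8 N·m clockwise.
Bag of cement: 38.2 × 9.81 = 374.7 N down at 1.24 m → arm 1.002 m, τ = 374.7 × 1.002 = 375.4 N·m clockwise.
Net load moment about support A = 1100 N·m clockwise.
Reaction R at support B is upward at 3.68 m, arm 3.442 m → moment R × 3.442 counterclockwise.
For rotational equilibrium, R × 3.442 = 1100, so R = 320 N.

R_B ≈ 320 N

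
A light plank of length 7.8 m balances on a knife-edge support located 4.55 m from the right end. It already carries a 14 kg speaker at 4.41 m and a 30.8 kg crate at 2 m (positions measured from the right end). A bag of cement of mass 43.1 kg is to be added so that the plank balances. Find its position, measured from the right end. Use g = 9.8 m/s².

x ≈ 6.42 m from the right end

Choose the knife-edge support (at 4.55 m from the right end) as the axis so the support reaction has zero arm there.
Speaker: 14 × 9.8 = 137.2 N down at 4.41 m → arm 0.14 m, τ = 137.2 × 0.14 = 19.21 N·m clockwise.
Crate: 30.8 × 9.8 = 301.8 N down at 2 m → arm 2.55 m, τ = 301.8 × 2.55 = 769.6 N·m clockwise.
Net moment of existing loads = 788.8 N·m clockwise.
The bag of cement weighs 43.1 × 9.8 = 422.4 N and must supply an equal counterclockwise moment, so its lever arm about the knife-edge support is 788.8 / 422.4 = 1.87 m.
That puts it at 4.55 + 1.87 = 6.42 m from the right end.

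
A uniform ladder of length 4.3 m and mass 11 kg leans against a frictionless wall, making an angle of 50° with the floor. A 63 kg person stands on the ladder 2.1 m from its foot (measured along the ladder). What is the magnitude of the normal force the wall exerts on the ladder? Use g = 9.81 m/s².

N_wall ≈ 299 N

Choose the foot of the ladder as the axis so the floor normal and friction both act there and drop out.
Ladder weight 11×9.81 = 107.9 N acts at 2.15 m along the ladder; its horizontal arm is 2.15·cos50° = 1.382 m → τ = 149.1 N·m clockwise.
Person: 63×9.81 = 618 N at 2.1 m → arm 1.35 m → τ = 834.3 N·m clockwise.
Wall normal N acts horizontally at the top; its moment arm is the height L sinθ = 4.3·sin50° = 3.294 m, counterclockwise.
Setting net torque to zero: N × 3.294 = 983.4 → N = 299 N.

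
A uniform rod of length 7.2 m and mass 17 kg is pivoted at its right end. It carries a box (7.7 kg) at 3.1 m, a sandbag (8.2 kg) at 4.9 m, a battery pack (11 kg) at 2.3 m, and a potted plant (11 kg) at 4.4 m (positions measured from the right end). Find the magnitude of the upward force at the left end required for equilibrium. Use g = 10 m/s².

F ≈ 276 N

Take moments about the right end.
Beam weight: 17 × 10 = 170 N down at 3.6 m → arm 3.6 m, τ = 170 × 3.6 = 612 N·m counterclockwise.
Box: 7.7 × 10 = 77 N down at 3.1 m → arm 3.1 m, τ = 77 × 3.1 = 238.7 N·m counterclockwise.
Sandbag: 8.2 × 10 = 82 N down at 4.9 m → arm 4.9 m, τ = 82 × 4.9 = 401.8 N·m counterclockwise.
Battery pack: 11 × 10 = 110 N down at 2.3 m → arm 2.3 m, τ = 110 × 2.3 = 253 N·m counterclockwise.
Potted plant: 11 × 10 = 110 N down at 4.4 m → arm 4.4 m, τ = 110 × 4.4 = 484 N·m counterclockwise.
Net moment of the loads = 1990 N·m counterclockwise.
The upward force F acts at the left end, arm 7.2 m, giving F × 7.2 clockwise.
Balancing moments: F × 7.2 = 1990, giving F = 1990 / 7.2 = 276 N.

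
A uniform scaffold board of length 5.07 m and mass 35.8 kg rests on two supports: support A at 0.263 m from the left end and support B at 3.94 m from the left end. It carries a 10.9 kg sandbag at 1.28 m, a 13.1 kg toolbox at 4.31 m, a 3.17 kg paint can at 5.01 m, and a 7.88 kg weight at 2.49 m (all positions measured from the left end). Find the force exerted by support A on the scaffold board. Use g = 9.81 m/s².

R_A ≈ 220 N

About support B:
Beam weight: 35.8 × 9.81 = 351.2 N down at 2.535 m → arm 1.405 m, τ = 351.2 × 1.405 = 493.4 N·m counterclockwise.
Sandbag: 10.9 × 9.81 = 106.9 N down at 1.28 m → arm 2.66 m, τ = 106.9 × 2.66 = 284.4 N·m counterclockwise.
Toolbox: 13.1 × 9.81 = 128.5 N down at 4.31 m → arm 0.37 m, τ = 128.5 × 0.37 = 47.55 N·m clockwise.
Paint can: 3.17 × 9.81 = 31.1 N down at 5.01 m → arm 1.07 m, τ = 31.1 × 1.07 = 33.28 N·m clockwise.
Weight: 7.88 × 9.81 = 77.3 N down at 2.49 m → arm 1.45 m, τ = 77.3 × 1.45 = 112.1 N·m counterclockwise.
Net load moment about support B = 809.1 N·m counterclockwise.
Reaction R at support A is upward at 0.263 m, arm 3.677 m → moment R × 3.677 clockwise.
Balancing moments: R × 3.677 = 809.1, giving R = 220 N.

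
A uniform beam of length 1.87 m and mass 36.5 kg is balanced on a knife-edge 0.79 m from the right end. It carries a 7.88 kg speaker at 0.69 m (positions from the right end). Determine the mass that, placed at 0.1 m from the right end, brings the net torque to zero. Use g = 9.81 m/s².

m ≈ 6.53 kg

Sum moments about the knife-edge (at 0.79 m from the right end) (the support reaction has zero arm there).
Beam weight: 36.5 × 9.81 = 358.1 N down at 0.935 m → arm 0.145 m, τ = 358.1 × 0.145 = 51.92 N·m counterclockwise.
Speaker: 7.88 × 9.81 = 77.3 N down at 0.69 m → arm 0.1 m, τ = 77.3 × 0.1 = 7.73 N·m clockwise.
Net moment of known loads = 44.19 N·m counterclockwise.
An unknown mass m at 0.1 m has arm 0.69 m; its moment is m·g·0.69 clockwise.
Στ = 0 ⇒ m × 9.81 × 0.69 = 44.19 ⇒ m = 44.19 / (9.81 × 0.69) = 6.53 kg.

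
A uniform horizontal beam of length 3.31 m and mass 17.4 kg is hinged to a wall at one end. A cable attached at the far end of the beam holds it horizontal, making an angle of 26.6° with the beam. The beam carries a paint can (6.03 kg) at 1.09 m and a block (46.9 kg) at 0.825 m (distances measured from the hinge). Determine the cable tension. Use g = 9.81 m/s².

Choose the hinge as the axis so the unknown hinge reaction has zero arm there.
Beam weight: 17.4 × 9.81 = 170.7 N down at 1.655 m → arm 1.655 m, τ = 170.7 × 1.655 = 282.5 N·m clockwise.
Paint can: 6.03 × 9.81 = 59.15 N down at 1.09 m → arm 1.09 m, τ = 59.15 × 1.09 = 64.47 N·m clockwise.
Block: 46.9 × 9.81 = 460.1 N down at 0.825 m → arm 0.825 m, τ = 460.1 × 0.825 = 379.6 N·m clockwise.
Total clockwise load moment = 726.6 N·m.
The cable tension T acts at 3.31 m; only its component perpendicular to the beam, T sinθ, produces torque. sin 26.6° = 0.4478.
Balancing moments: T × 3.31 × 0.4478 = 726.6, giving T = 726.6 / 1.482 = 490 N.

T ≈ 490 N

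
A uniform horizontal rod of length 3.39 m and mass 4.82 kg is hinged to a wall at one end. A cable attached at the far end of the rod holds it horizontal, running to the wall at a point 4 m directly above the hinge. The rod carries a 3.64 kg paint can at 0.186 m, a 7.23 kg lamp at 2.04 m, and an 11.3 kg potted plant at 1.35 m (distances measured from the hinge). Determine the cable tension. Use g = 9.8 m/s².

T ≈ 147 N

Taking torques about the hinge:
Beam weight: 4.82 × 9.8 = 47.24 N down at 1.695 m → arm 1.695 m, τ = 47.24 × 1.695 = 80.07 N·m clockwise.
Paint can: 3.64 × 9.8 = 35.67 N down at 0.186 m → arm 0.186 m, τ = 35.67 × 0.186 = 6.635 N·m clockwise.
Lamp: 7.23 × 9.8 = 70.85 N down at 2.04 m → arm 2.04 m, τ = 70.85 × 2.04 = 144.5 N·m clockwise.
Potted plant: 11.3 × 9.8 = 110.7 N down at 1.35 m → arm 1.35 m, τ = 110.7 × 1.35 = 149.4 N·m clockwise.
Total clockwise load moment = 380.6 N·m.
The cable tension T acts at 3.39 m; only its component perpendicular to the rod, T sinθ, produces torque. sinθ = h/√(h²+d²) = 4/√(4²+3.39²) = 0.7629.
For rotational equilibrium, T × 3.39 × 0.7629 = 380.6, so T = 380.6 / 2.586 = 147 N.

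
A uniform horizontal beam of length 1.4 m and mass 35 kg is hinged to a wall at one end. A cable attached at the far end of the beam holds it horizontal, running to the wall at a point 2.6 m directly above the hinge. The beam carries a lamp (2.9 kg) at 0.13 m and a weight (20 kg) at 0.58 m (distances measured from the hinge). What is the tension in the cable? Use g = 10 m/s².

Taking torques about the hinge:
Beam weight: 35 × 10 = 350 N down at 0.7 m → arm 0.7 m, τ = 350 × 0.7 = 245 N·m clockwise.
Lamp: 2.9 × 10 = 29 N down at 0.13 m → arm 0.13 m, τ = 29 × 0.13 = 3.77 N·m clockwise.
Weight: 20 × 10 = 200 N down at 0.58 m → arm 0.58 m, τ = 200 × 0.58 = 116 N·m clockwise.
Total clockwise load moment = 364.8 N·m.
The cable tension T acts at 1.4 m; only its component perpendicular to the beam, T sinθ, produces torque. sinθ = h/√(h²+d²) = 2.6/√(2.6²+1.4²) = 0.8805.
Στ = 0 ⇒ T × 1.4 × 0.8805 = 364.8 ⇒ T = 364.8 / 1.233 = 296 N.

T ≈ 296 N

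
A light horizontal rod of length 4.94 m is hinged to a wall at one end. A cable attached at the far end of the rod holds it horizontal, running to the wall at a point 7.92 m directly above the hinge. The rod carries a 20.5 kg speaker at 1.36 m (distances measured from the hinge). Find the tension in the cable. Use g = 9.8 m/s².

About the hinge:
Speaker: 20.5 × 9.8 = 200.9 N down at 1.36 m → arm 1.36 m, τ = 200.9 × 1.36 = 273.2 N·m clockwise.
Total clockwise load moment = 273.2 N·m.
The cable tension T acts at 4.94 m; only its component perpendicular to the rod, T sinθ, produces torque. sinθ = h/√(h²+d²) = 7.92/√(7.92²+4.94²) = 0.8485.
For rotational equilibrium, T × 4.94 × 0.8485 = 273.2, so T = 273.2 / 4.192 = 65.2 N.

T ≈ 65.2 N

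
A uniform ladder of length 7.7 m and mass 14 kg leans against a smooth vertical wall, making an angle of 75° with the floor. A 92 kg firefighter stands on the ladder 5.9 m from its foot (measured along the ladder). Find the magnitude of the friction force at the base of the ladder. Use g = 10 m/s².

f ≈ 208 N

Sum moments about the foot of the ladder (the floor normal and friction both act there and drop out).
Ladder weight 14×10 = 140 N acts at 3.85 m along the ladder; its horizontal arm is 3.85·cos75° = 0.9965 m → τ = 139.5 N·m clockwise.
Firefighter: 92×10 = 920 N at 5.9 m → arm 1.527 m → τ = 1405 N·m clockwise.
Wall normal N acts horizontally at the top; its moment arm is the height L sinθ = 7.7·sin75° = 7.438 m, counterclockwise.
For rotational equilibrium, N × 7.438 = 1544, so N = 208 N.
ΣFx = 0: friction at the foot balances the wall's push, so f = N_wall = 208 N.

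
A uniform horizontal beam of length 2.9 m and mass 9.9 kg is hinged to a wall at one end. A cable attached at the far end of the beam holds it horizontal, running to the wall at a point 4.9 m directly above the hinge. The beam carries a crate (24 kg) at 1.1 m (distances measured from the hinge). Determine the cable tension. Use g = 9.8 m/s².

Take moments about the hinge.
Beam weight: 9.9 × 9.8 = 97.02 N down at 1.45 m → arm 1.45 m, τ = 97.02 × 1.45 = 140.7 N·m clockwise.
Crate: 24 × 9.8 = 235.2 N down at 1.1 m → arm 1.1 m, τ = 235.2 × 1.1 = 258.7 N·m clockwise.
Total clockwise load moment = 399.4 N·m.
The cable tension T acts at 2.9 m; only its component perpendicular to the beam, T sinθ, produces torque. sinθ = h/√(h²+d²) = 4.9/√(4.9²+2.9²) = 0.8606.
Balancing moments: T × 2.9 × 0.8606 = 399.4, giving T = 399.4 / 2.496 = 160 N.

T ≈ 160 N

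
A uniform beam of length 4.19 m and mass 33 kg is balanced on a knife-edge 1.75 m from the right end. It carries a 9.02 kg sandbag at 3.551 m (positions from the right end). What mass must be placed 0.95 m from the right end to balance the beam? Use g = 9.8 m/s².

Choose the knife-edge (at 1.75 m from the right end) as the axis so the support reaction has zero arm there.
Beam weight: 33 × 9.8 = 323.4 N down at 2.095 m → arm 0.345 m, τ = 323.4 × 0.345 = 111.6 N·m counterclockwise.
Sandbag: 9.02 × 9.8 = 88.4 N down at 3.551 m → arm 1.801 m, τ = 88.4 × 1.801 = 159.2 N·m counterclockwise.
Net moment of known loads = 270.8 N·m counterclockwise.
An unknown mass m at 0.95 m has arm 0.8 m; its moment is m·g·0.8 clockwise.
Στ = 0 ⇒ m × 9.8 × 0.8 = 270.8 ⇒ m = 270.8 / (9.8 × 0.8) = 34.5 kg.

m ≈ 34.5 kg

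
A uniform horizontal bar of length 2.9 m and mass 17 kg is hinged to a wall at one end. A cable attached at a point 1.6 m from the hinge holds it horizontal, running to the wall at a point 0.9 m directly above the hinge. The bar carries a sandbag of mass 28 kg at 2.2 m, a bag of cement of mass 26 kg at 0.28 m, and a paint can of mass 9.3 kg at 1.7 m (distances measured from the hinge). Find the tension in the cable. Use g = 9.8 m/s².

T ≈ 1370 N

Taking torques about the hinge:
Beam weight: 17 × 9.8 = 166.6 N down at 1.45 m → arm 1.45 m, τ = 166.6 × 1.45 = 241.6 N·m clockwise.
Sandbag: 28 × 9.8 = 274.4 N down at 2.2 m → arm 2.2 m, τ = 274.4 × 2.2 = 603.7 N·m clockwise.
Bag of cement: 26 × 9.8 = 254.8 N down at 0.28 m → arm 0.28 m, τ = 254.8 × 0.28 = 71.34 N·m clockwise.
Paint can: 9.3 × 9.8 = 91.14 N down at 1.7 m → arm 1.7 m, τ = 91.14 × 1.7 = 154.9 N·m clockwise.
Total clockwise load moment = 1072 N·m.
The cable tension T acts at 1.6 m; only its component perpendicular to the bar, T sinθ, produces torque. sinθ = h/√(h²+d²) = 0.9/√(0.9²+1.6²) = 0.4903.
For rotational equilibrium, T × 1.6 × 0.4903 = 1072, so T = 1072 / 0.7845 = 1370 N.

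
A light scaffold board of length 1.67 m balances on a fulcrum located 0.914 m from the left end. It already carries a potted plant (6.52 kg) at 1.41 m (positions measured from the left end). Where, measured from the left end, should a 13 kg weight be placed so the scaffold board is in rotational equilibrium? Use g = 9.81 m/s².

x ≈ 0.665 m from the left end

About the fulcrum (at 0.914 m from the left end):
Potted plant: 6.52 × 9.81 = 63.96 N down at 1.41 m → arm 0.496 m, τ = 63.96 × 0.496 = 31.72 N·m clockwise.
Net moment of existing loads = 31.72 N·m clockwise.
The weight weighs 13 × 9.81 = 127.5 N and must supply an equal counterclockwise moment, so its lever arm about the fulcrum is 31.72 / 127.5 = 0.249 m.
That puts it at 0.914 − 0.249 = 0.665 m from the left end.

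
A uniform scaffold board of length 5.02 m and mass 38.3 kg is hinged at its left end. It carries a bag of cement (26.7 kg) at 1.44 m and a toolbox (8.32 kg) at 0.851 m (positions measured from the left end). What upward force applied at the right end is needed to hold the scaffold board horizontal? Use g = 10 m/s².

F ≈ 282 N

Taking torques about the left end:
Beam weight: 38.3 × 10 = 383 N down at 2.51 m → arm 2.51 m, τ = 383 × 2.51 = 961.3 N·m clockwise.
Bag of cement: 26.7 × 10 = 267 N down at 1.44 m → arm 1.44 m, τ = 267 × 1.44 = 384.5 N·m clockwise.
Toolbox: 8.32 × 10 = 83.2 N down at 0.851 m → arm 0.851 m, τ = 83.2 × 0.851 = 70.8 N·m clockwise.
Net moment of the loads = 1417 N·m clockwise.
The upward force F acts at the right end, arm 5.02 m, giving F × 5.02 counterclockwise.
For rotational equilibrium, F × 5.02 = 1417, so F = 1417 / 5.02 = 282 N.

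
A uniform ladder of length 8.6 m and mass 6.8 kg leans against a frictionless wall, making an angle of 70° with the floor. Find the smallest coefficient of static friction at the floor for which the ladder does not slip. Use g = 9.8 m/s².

Choose the foot of the ladder as the axis so the floor normal and friction both act there and drop out.
Ladder weight 6.8×9.8 = 66.64 N acts at 4.3 m along the ladder; its horizontal arm is 4.3·cos70° = 1.471 m → τ = 98.03 N·m clockwise.
Wall normal N acts horizontally at the top; its moment arm is the height L sinθ = 8.6·sin70° = 8.081 m, counterclockwise.
Στ = 0 ⇒ N × 8.081 = 98.03 ⇒ N = 12.13 N.
ΣFx = 0 ⇒ f = N_wall = 12.13 N. ΣFy = 0 ⇒ N_floor = 66.64 N.
μ_min = f / N_floor = 12.13 / 66.64 = 0.182.

μ_min ≈ 0.182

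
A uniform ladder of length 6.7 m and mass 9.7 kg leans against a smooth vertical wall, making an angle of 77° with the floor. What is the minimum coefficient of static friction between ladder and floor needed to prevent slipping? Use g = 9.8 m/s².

μ_min ≈ 0.115

Taking torques about the foot of the ladder:
Ladder weight 9.7×9.8 = 95.06 N acts at 3.35 m along the ladder; its horizontal arm is 3.35·cos77° = 0.7536 m → τ = 71.64 N·m clockwise.
Wall normal N acts horizontally at the top; its moment arm is the height L sinθ = 6.7·sin77° = 6.528 m, counterclockwise.
Balancing moments: N × 6.528 = 71.64, giving N = 10.97 N.
ΣFx = 0 ⇒ f = N_wall = 10.97 N. ΣFy = 0 ⇒ N_floor = 95.06 N.
μ_min = f / N_floor = 10.97 / 95.06 = 0.115.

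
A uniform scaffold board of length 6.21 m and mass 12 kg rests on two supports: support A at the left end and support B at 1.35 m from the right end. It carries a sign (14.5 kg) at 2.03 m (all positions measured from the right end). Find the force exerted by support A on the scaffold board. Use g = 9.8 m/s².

Taking torques about support B:
Beam weight: 12 × 9.8 = 117.6 N down at 3.105 m → arm 1.755 m, τ = 117.6 × 1.755 = 206.4 N·m counterclockwise.
Sign: 14.5 × 9.8 = 142.1 N down at 2.03 m → arm 0.68 m, τ = 142.1 × 0.68 = 96.63 N·m counterclockwise.
Net load moment about support B = 303 N·m counterclockwise.
Reaction R at support A is upward at 6.21 m, arm 4.86 m → moment R × 4.86 clockwise.
Balancing moments: R × 4.86 = 303, giving R = 62.3 N.

R_A ≈ 62.3 N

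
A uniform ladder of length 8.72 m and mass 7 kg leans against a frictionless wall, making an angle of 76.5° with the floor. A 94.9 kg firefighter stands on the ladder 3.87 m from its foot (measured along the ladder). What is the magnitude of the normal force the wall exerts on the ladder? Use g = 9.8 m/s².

Taking torques about the foot of the ladder:
Ladder weight 7×9.8 = 68.6 N acts at 4.36 m along the ladder; its horizontal arm is 4.36·cos76.5° = 1.018 m → τ = 69.83 N·m clockwise.
Firefighter: 94.9×9.8 = 930 N at 3.87 m → arm 0.9034 m → τ = 840.2 N·m clockwise.
Wall normal N acts horizontally at the top; its moment arm is the height L sinθ = 8.72·sin76.5° = 8.479 m, counterclockwise.
Setting net torque to zero: N × 8.479 = 910 → N = 107 N.

N_wall ≈ 107 N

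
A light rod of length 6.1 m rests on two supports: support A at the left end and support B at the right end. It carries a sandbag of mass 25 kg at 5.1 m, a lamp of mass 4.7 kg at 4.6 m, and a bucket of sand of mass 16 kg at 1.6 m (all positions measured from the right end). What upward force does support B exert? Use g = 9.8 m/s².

R_B ≈ 167 N

Take moments about support A.
Sandbag: 25 × 9.8 = 245 N down at 5.1 m → arm 1 m, τ = 245 × 1 = 245 N·m clockwise.
Lamp: 4.7 × 9.8 = 46.06 N down at 4.6 m → arm 1.5 m, τ = 46.06 × 1.5 = 69.09 N·m clockwise.
Bucket of sand: 16 × 9.8 = 156.8 N down at 1.6 m → arm 4.5 m, τ = 156.8 × 4.5 = 705.6 N·m clockwise.
Net load moment about support A = 1020 N·m clockwise.
Reaction R at support B is upward at 0 m, arm 6.1 m → moment R × 6.1 counterclockwise.
For rotational equilibrium, R × 6.1 = 1020, so R = 167 N.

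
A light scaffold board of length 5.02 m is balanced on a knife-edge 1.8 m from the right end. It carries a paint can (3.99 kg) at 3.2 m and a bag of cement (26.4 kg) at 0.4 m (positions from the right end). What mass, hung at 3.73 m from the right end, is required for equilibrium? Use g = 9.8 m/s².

Taking torques about the knife-edge (at 1.8 m from the right end):
Paint can: 3.99 × 9.8 = 39.1 N down at 3.2 m → arm 1.4 m, τ = 39.1 × 1.4 = 54.74 N·m counterclockwise.
Bag of cement: 26.4 × 9.8 = 258.7 N down at 0.4 m → arm 1.4 m, τ = 258.7 × 1.4 = 362.2 N·m clockwise.
Net moment of known loads = 307.5 N·m clockwise.
An unknown mass m at 3.73 m has arm 1.93 m; its moment is m·g·1.93 counterclockwise.
Στ = 0 ⇒ m × 9.8 × 1.93 = 307.5 ⇒ m = 307.5 / (9.8 × 1.93) = 16.3 kg.

m ≈ 16.3 kg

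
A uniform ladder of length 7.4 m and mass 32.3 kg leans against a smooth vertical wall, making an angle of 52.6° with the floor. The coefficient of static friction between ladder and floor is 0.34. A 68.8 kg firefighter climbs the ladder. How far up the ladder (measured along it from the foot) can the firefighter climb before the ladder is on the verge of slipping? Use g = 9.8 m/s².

d ≈ 3.1 m

Take moments about the foot of the ladder.
Ladder weight 32.3×9.8 = 316.5 N acts at 3.7 m along the ladder; its horizontal arm is 3.7·cos52.6° = 2.247 m → τ = 711.2 N·m clockwise.
Firefighter weight 68.8×9.8 = 674.2 N at distance d → arm d·cos52.6° → τ = 674.2·d·0.6074 clockwise.
Wall normal N at the top has arm L sinθ = 5.879 m counterclockwise, so Στ = 0 gives N·5.879 = 711.2 + 409.5·d.
ΣFy = 0 ⇒ N_floor = 990.7 N, so the maximum friction is μ_s·N_floor = 0.34×990.7 = 336.8 N. ΣFx = 0 ⇒ N_wall = f, so at the slipping point N = 336.8 N.
Substituting: 336.8×5.879 = 711.2 + 409.5·d ⇒ d = (1980 − 711.2) / 409.5 = 3.1 m.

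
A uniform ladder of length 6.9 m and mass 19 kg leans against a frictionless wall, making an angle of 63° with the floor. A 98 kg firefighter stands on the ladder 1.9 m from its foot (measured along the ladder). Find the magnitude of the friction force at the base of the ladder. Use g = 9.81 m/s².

Choose the foot of the ladder as the axis so the floor normal and friction both act there and drop out.
Ladder weight 19×9.81 = 186.4 N acts at 3.45 m along the ladder; its horizontal arm is 3.45·cos63° = 1.566 m → τ = 291.9 N·m clockwise.
Firefighter: 98×9.81 = 961.4 N at 1.9 m → arm 0.8626 m → τ = 829.3 N·m clockwise.
Wall normal N acts horizontally at the top; its moment arm is the height L sinθ = 6.9·sin63° = 6.148 m, counterclockwise.
Balancing moments: N × 6.148 = 1121, giving N = 182 N.
ΣFx = 0: friction at the foot balances the wall's push, so f = N_wall = 182 N.

f ≈ 182 N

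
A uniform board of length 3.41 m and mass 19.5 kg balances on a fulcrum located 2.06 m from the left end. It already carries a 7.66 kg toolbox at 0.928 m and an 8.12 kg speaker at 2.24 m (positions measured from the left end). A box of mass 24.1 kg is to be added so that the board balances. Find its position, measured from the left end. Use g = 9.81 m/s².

About the fulcrum (at 2.06 m from the left end):
Beam weight: 19.5 × 9.81 = 191.3 N down at 1.705 m → arm 0.355 m, τ = 191.3 × 0.355 = 67.91 N·m counterclockwise.
Toolbox: 7.66 × 9.81 = 75.14 N down at 0.928 m → arm 1.132 m, τ = 75.14 × 1.132 = 85.06 N·m counterclockwise.
Speaker: 8.12 × 9.81 = 79.66 N down at 2.24 m → arm 0.18 m, τ = 79.66 × 0.18 = 14.34 N·m clockwise.
Net moment of existing loads = 138.6 N·m counterclockwise.
The box weighs 24.1 × 9.81 = 236.4 N and must supply an equal clockwise moment, so its lever arm about the fulcrum is 138.6 / 236.4 = 0.586 m.
That puts it at 2.06 + 0.586 = 2.65 m from the left end.

x ≈ 2.65 m from the left end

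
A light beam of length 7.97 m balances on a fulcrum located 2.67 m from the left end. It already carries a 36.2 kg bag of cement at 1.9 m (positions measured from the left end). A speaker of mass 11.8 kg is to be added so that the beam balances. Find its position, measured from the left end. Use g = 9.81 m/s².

Taking torques about the fulcrum (at 2.67 m from the left end):
Bag of cement: 36.2 × 9.81 = 355.1 N down at 1.9 m → arm 0.77 m, τ = 355.1 × 0.77 = 273.4 N·m counterclockwise.
Net moment of existing loads = 273.4 N·m counterclockwise.
The speaker weighs 11.8 × 9.81 = 115.8 N and must supply an equal clockwise moment, so its lever arm about the fulcrum is 273.4 / 115.8 = 2.36 m.
That puts it at 2.67 + 2.36 = 5.03 m from the left end.

x ≈ 5.03 m from the left end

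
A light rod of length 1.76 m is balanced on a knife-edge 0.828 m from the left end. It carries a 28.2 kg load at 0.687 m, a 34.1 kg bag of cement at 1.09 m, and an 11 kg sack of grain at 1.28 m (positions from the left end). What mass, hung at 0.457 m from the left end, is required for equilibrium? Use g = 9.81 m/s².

Take moments about the knife-edge (at 0.828 m from the left end).
Load: 28.2 × 9.81 = 276.6 N down at 0.687 m → arm 0.141 m, τ = 276.6 × 0.141 = 39 N·m counterclockwise.
Bag of cement: 34.1 × 9.81 = 334.5 N down at 1.09 m → arm 0.262 m, τ = 334.5 × 0.262 = 87.64 N·m clockwise.
Sack of grain: 11 × 9.81 = 107.9 N down at 1.28 m → arm 0.452 m, τ = 107.9 × 0.452 = 48.77 N·m clockwise.
Net moment of known loads = 97.41 N·m clockwise.
An unknown mass m at 0.457 m has arm 0.371 m; its moment is m·g·0.371 counterclockwise.
Στ = 0 ⇒ m × 9.81 × 0.371 = 97.41 ⇒ m = 97.41 / (9.81 × 0.371) = 26.8 kg.

m ≈ 26.8 kg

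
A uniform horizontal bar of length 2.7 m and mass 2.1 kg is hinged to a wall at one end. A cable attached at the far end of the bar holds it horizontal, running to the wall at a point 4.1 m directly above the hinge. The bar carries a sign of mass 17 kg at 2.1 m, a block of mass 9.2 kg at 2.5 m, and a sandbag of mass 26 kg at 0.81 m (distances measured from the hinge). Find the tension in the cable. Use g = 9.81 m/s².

Take moments about the hinge.
Beam weight: 2.1 × 9.81 = 20.6 N down at 1.35 m → arm 1.35 m, τ = 20.6 × 1.35 = 27.81 N·m clockwise.
Sign: 17 × 9.81 = 166.8 N down at 2.1 m → arm 2.1 m, τ = 166.8 × 2.1 = 350.3 N·m clockwise.
Block: 9.2 × 9.81 = 90.25 N down at 2.5 m → arm 2.5 m, τ = 90.25 × 2.5 = 225.6 N·m clockwise.
Sandbag: 26 × 9.81 = 255.1 N down at 0.81 m → arm 0.81 m, τ = 255.1 × 0.81 = 206.6 N·m clockwise.
Total clockwise load moment = 810.3 N·m.
The cable tension T acts at 2.7 m; only its component perpendicular to the bar, T sinθ, produces torque. sinθ = h/√(h²+d²) = 4.1/√(4.1²+2.7²) = 0.8352.
Balancing moments: T × 2.7 × 0.8352 = 810.3, giving T = 810.3 / 2.255 = 359 N.

T ≈ 359 N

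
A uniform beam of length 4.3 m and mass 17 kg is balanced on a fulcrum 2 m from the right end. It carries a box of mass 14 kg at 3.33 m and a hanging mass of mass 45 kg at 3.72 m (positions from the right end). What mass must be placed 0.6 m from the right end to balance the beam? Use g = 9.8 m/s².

Taking torques about the fulcrum (at 2 m from the right end):
Beam weight: 17 × 9.8 = 166.6 N down at 2.15 m → arm 0.15 m, τ = 166.6 × 0.15 = 24.99 N·m counterclockwise.
Box: 14 × 9.8 = 137.2 N down at 3.33 m → arm 1.33 m, τ = 137.2 × 1.33 = 182.5 N·m counterclockwise.
Hanging mass: 45 × 9.8 = 441 N down at 3.72 m → arm 1.72 m, τ = 441 × 1.72 = 758.5 N·m counterclockwise.
Net moment of known loads = 966 N·m counterclockwise.
An unknown mass m at 0.6 m has arm 1.4 m; its moment is m·g·1.4 clockwise.
For rotational equilibrium, m × 9.8 × 1.4 = 966, so m = 966 / (9.8 × 1.4) = 70.4 kg.

m ≈ 70.4 kg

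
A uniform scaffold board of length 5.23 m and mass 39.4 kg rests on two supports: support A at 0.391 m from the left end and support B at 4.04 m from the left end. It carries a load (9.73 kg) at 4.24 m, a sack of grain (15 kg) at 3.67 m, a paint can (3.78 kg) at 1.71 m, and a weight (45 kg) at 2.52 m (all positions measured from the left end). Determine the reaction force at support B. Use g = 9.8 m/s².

Choose support A as the axis so its reaction then has zero moment arm.
Beam weight: 39.4 × 9.8 = 386.1 N down at 2.615 m → arm 2.224 m, τ = 386.1 × 2.224 = 858.7 N·m clockwise.
Load: 9.73 × 9.8 = 95.35 N down at 4.24 m → arm 3.849 m, τ = 95.35 × 3.849 = 367 N·m clockwise.
Sack of grain: 15 × 9.8 = 147 N down at 3.67 m → arm 3.279 m, τ = 147 × 3.279 = 482 N·m clockwise.
Paint can: 3.78 × 9.8 = 37.04 N down at 1.71 m → arm 1.319 m, τ = 37.04 × 1.319 = 48.86 N·m clockwise.
Weight: 45 × 9.8 = 441 N down at 2.52 m → arm 2.129 m, τ = 441 × 2.129 = 938.9 N·m clockwise.
Net load moment about support A = 2695 N·m clockwise.
Reaction R at support B is upward at 4.04 m, arm 3.649 m → moment R × 3.649 counterclockwise.
Στ = 0 ⇒ R × 3.649 = 2695 ⇒ R = 739 N.

R_B ≈ 739 N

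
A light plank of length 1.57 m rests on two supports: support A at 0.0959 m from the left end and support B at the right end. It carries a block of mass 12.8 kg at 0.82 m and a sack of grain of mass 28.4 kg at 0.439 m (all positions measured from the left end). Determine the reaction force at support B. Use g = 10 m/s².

R_B ≈ 129 N

Sum moments about support A (its reaction then has zero moment arm).
Block: 12.8 × 10 = 128 N down at 0.82 m → arm 0.7241 m, τ = 128 × 0.7241 = 92.68 N·m clockwise.
Sack of grain: 28.4 × 10 = 284 N down at 0.439 m → arm 0.3431 m, τ = 284 × 0.3431 = 97.44 N·m clockwise.
Net load moment about support A = 190.1 N·m clockwise.
Reaction R at support B is upward at 1.57 m, arm 1.474 m → moment R × 1.474 counterclockwise.
Setting net torque to zero: R × 1.474 = 190.1 → R = 129 N.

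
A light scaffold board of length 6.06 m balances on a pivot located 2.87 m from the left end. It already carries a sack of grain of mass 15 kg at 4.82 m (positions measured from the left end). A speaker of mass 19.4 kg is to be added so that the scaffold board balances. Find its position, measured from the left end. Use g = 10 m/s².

Sum moments about the pivot (at 2.87 m from the left end) (the support reaction has zero arm there).
Sack of grain: 15 × 10 = 150 N down at 4.82 m → arm 1.95 m, τ = 150 × 1.95 = 292.5 N·m clockwise.
Net moment of existing loads = 292.5 N·m clockwise.
The speaker weighs 19.4 × 10 = 194 N and must supply an equal counterclockwise moment, so its lever arm about the pivot is 292.5 / 194 = 1.51 m.
That puts it at 2.87 − 1.51 = 1.36 m from the left end.

x ≈ 1.36 m from the left end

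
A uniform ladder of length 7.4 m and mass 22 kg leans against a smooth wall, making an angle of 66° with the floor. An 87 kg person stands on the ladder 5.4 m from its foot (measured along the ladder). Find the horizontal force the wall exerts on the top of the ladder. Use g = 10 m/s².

Choose the foot of the ladder as the axis so the floor normal and friction both act there and drop out.
Ladder weight 22×10 = 220 N acts at 3.7 m along the ladder; its horizontal arm is 3.7·cos66° = 1.505 m → τ = 331.1 N·m clockwise.
Person: 87×10 = 870 N at 5.4 m → arm 2.196 m → τ = 1911 N·m clockwise.
Wall normal N acts horizontally at the top; its moment arm is the height L sinθ = 7.4·sin66° = 6.76 m, counterclockwise.
Setting net torque to zero: N × 6.76 = 2242 → N = 332 N.

N_wall ≈ 332 N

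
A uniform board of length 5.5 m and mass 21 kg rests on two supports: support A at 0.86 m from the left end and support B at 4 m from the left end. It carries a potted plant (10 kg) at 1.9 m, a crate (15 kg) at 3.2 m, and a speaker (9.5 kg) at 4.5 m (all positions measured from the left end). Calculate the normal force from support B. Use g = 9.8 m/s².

About support A:
Beam weight: 21 × 9.8 = 205.8 N down at 2.75 m → arm 1.89 m, τ = 205.8 × 1.89 = 389 N·m clockwise.
Potted plant: 10 × 9.8 = 98 N down at 1.9 m → arm 1.04 m, τ = 98 × 1.04 = 101.9 N·m clockwise.
Crate: 15 × 9.8 = 147 N down at 3.2 m → arm 2.34 m, τ = 147 × 2.34 = 344 N·m clockwise.
Speaker: 9.5 × 9.8 = 93.1 N down at 4.5 m → arm 3.64 m, τ = 93.1 × 3.64 = 338.9 N·m clockwise.
Net load moment about support A = 1174 N·m clockwise.
Reaction R at support B is upward at 4 m, arm 3.14 m → moment R × 3.14 counterclockwise.
Balancing moments: R × 3.14 = 1174, giving R = 374 N.

R_B ≈ 374 N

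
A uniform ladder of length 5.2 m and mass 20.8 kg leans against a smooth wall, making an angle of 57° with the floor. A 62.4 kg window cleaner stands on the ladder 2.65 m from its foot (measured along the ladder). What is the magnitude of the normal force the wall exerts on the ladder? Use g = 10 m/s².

Take moments about the foot of the ladder.
Ladder weight 20.8×10 = 208 N acts at 2.6 m along the ladder; its horizontal arm is 2.6·cos57° = 1.416 m → τ = 294.5 N·m clockwise.
Window cleaner: 62.4×10 = 624 N at 2.65 m → arm 1.443 m → τ = 900.4 N·m clockwise.
Wall normal N acts horizontally at the top; its moment arm is the height L sinθ = 5.2·sin57° = 4.361 m, counterclockwise.
Balancing moments: N × 4.361 = 1195, giving N = 274 N.

N_wall ≈ 274 N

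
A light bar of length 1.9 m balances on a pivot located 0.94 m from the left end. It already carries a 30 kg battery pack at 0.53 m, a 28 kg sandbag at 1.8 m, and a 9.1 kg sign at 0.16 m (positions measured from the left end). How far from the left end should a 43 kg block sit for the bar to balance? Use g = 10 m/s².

x ≈ 0.831 m from the left end

Taking torques about the pivot (at 0.94 m from the left end):
Battery pack: 30 × 10 = 300 N down at 0.53 m → arm 0.41 m, τ = 300 × 0.41 = 123 N·m counterclockwise.
Sandbag: 28 × 10 = 280 N down at 1.8 m → arm 0.86 m, τ = 280 × 0.86 = 240.8 N·m clockwise.
Sign: 9.1 × 10 = 91 N down at 0.16 m → arm 0.78 m, τ = 91 × 0.78 = 70.98 N·m counterclockwise.
Net moment of existing loads = 46.82 N·m clockwise.
The block weighs 43 × 10 = 430 N and must supply an equal counterclockwise moment, so its lever arm about the pivot is 46.82 / 430 = 0.109 m.
That puts it at 0.94 − 0.109 = 0.831 m from the left end.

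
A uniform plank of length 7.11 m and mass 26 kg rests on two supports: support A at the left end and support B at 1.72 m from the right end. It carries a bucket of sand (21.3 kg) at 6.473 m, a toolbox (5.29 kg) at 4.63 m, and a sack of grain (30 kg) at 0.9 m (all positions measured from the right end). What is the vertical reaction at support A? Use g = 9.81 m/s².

R_A ≈ 254 N

Taking torques about support B:
Beam weight: 26 × 9.81 = 255.1 N down at 3.555 m → arm 1.835 m, τ = 255.1 × 1.835 = 468.1 N·m counterclockwise.
Bucket of sand: 21.3 × 9.81 = 209 N down at 6.473 m → arm 4.753 m, τ = 209 × 4.753 = 993.4 N·m counterclockwise.
Toolbox: 5.29 × 9.81 = 51.89 N down at 4.63 m → arm 2.91 m, τ = 51.89 × 2.91 = 151 N·m counterclockwise.
Sack of grain: 30 × 9.81 = 294.3 N down at 0.9 m → arm 0.82 m, τ = 294.3 × 0.82 = 241.3 N·m clockwise.
Net load moment about support B = 1371 N·m counterclockwise.
Reaction R at support A is upward at 7.11 m, arm 5.39 m → moment R × 5.39 clockwise.
Στ = 0 ⇒ R × 5.39 = 1371 ⇒ R = 254 N.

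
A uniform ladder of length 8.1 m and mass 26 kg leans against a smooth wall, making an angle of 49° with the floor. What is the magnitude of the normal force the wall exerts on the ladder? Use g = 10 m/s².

Take moments about the foot of the ladder.
Ladder weight 26×10 = 260 N acts at 4.05 m along the ladder; its horizontal arm is 4.05·cos49° = 2.657 m → τ = 690.8 N·m clockwise.
Wall normal N acts horizontally at the top; its moment arm is the height L sinθ = 8.1·sin49° = 6.113 m, counterclockwise.
Στ = 0 ⇒ N × 6.113 = 690.8 ⇒ N = 113 N.

N_wall ≈ 113 N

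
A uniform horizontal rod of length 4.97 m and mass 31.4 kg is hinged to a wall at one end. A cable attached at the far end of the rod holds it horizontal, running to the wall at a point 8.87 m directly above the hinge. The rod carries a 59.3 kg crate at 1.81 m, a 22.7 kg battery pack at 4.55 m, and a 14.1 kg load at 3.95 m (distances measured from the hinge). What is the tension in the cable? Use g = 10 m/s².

Sum moments about the hinge (the unknown hinge reaction has zero arm there).
Beam weight: 31.4 × 10 = 314 N down at 2.485 m → arm 2.485 m, τ = 314 × 2.485 = 780.3 N·m clockwise.
Crate: 59.3 × 10 = 593 N down at 1.81 m → arm 1.81 m, τ = 593 × 1.81 = 1073 N·m clockwise.
Battery pack: 22.7 × 10 = 227 N down at 4.55 m → arm 4.55 m, τ = 227 × 4.55 = 1033 N·m clockwise.
Load: 14.1 × 10 = 141 N down at 3.95 m → arm 3.95 m, τ = 141 × 3.95 = 557 N·m clockwise.
Total clockwise load moment = 3443 N·m.
The cable tension T acts at 4.97 m; only its component perpendicular to the rod, T sinθ, produces torque. sinθ = h/√(h²+d²) = 8.87/√(8.87²+4.97²) = 0.8724.
Στ = 0 ⇒ T × 4.97 × 0.8724 = 3443 ⇒ T = 3443 / 4.336 = 794 N.

T ≈ 794 N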